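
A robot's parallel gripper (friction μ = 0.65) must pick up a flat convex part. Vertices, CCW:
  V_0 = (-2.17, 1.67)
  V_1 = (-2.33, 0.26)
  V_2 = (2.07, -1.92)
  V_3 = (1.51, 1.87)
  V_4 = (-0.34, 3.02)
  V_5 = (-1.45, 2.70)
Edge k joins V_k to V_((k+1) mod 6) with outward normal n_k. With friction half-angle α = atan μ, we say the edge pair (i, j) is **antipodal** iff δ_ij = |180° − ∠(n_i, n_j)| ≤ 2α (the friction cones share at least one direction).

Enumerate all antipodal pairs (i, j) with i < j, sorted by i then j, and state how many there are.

α = atan 0.65 = 33.02°;  2α = 66.05°
n_0 = (-0.9936, +0.1128)
n_1 = (-0.4440, -0.8961)
n_2 = (+0.9893, +0.1462)
n_3 = (+0.5279, +0.8493)
n_4 = (-0.2770, +0.9609)
n_5 = (-0.8196, +0.5729)
  (0,1): δ = 109.88°  ·
  (0,2): δ = 14.88°  ✓
  (0,3): δ = 64.61°  ✓
  (0,4): δ = 112.56°  ·
  (0,5): δ = 151.52°  ·
  (1,2): δ = 55.24°  ✓
  (1,3): δ = 5.51°  ✓
  (1,4): δ = 42.44°  ✓
  (1,5): δ = 81.40°  ·
  (2,3): δ = 130.27°  ·
  (2,4): δ = 82.32°  ·
  (2,5): δ = 43.36°  ✓
  (3,4): δ = 132.05°  ·
  (3,5): δ = 93.09°  ·
  (4,5): δ = 141.04°  ·
antipodal pairs: 6

count = 6; pairs: (0,2), (0,3), (1,2), (1,3), (1,4), (2,5)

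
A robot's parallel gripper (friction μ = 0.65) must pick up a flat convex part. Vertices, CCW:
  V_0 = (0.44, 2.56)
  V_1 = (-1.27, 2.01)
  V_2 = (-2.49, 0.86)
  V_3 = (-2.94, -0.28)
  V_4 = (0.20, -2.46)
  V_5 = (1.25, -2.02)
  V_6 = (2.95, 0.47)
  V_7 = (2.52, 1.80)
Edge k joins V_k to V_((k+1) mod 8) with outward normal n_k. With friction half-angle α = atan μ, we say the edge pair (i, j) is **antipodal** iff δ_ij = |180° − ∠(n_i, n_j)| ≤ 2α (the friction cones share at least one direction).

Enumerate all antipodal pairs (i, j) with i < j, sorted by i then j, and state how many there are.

α = atan 0.65 = 33.02°;  2α = 66.05°
n_0 = (-0.3062, +0.9520)
n_1 = (-0.6859, +0.7277)
n_2 = (-0.9302, +0.3672)
n_3 = (-0.5703, -0.8214)
n_4 = (+0.3865, -0.9223)
n_5 = (+0.8259, -0.5639)
n_6 = (+0.9515, +0.3076)
n_7 = (+0.3432, +0.9393)
  (0,1): δ = 154.52°  ·
  (0,2): δ = 129.37°  ·
  (0,3): δ = 52.60°  ✓
  (0,4): δ = 4.91°  ✓
  (0,5): δ = 37.85°  ✓
  (0,6): δ = 90.09°  ·
  (0,7): δ = 142.10°  ·
  (1,2): δ = 154.85°  ·
  (1,3): δ = 78.08°  ·
  (1,4): δ = 20.57°  ✓
  (1,5): δ = 12.37°  ✓
  (1,6): δ = 64.61°  ✓
  (1,7): δ = 116.62°  ·
  (2,3): δ = 103.23°  ·
  (2,4): δ = 45.72°  ✓
  (2,5): δ = 12.78°  ✓
  (2,6): δ = 39.46°  ✓
  (2,7): δ = 91.47°  ·
  (3,4): δ = 122.49°  ·
  (3,5): δ = 89.55°  ·
  (3,6): δ = 37.31°  ✓
  (3,7): δ = 14.70°  ✓
  (4,5): δ = 147.06°  ·
  (4,6): δ = 94.82°  ·
  (4,7): δ = 42.81°  ✓
  (5,6): δ = 127.76°  ·
  (5,7): δ = 75.75°  ·
  (6,7): δ = 127.99°  ·
antipodal pairs: 12

count = 12; pairs: (0,3), (0,4), (0,5), (1,4), (1,5), (1,6), (2,4), (2,5), (2,6), (3,6), (3,7), (4,7)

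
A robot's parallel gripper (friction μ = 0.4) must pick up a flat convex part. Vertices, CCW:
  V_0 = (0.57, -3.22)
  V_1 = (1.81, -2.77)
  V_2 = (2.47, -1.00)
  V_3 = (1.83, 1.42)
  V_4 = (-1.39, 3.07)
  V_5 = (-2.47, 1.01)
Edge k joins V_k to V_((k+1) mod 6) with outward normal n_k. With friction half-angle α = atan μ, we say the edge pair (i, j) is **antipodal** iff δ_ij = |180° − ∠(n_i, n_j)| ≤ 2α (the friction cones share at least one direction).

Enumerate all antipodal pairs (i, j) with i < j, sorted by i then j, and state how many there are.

α = atan 0.4 = 21.80°;  2α = 43.60°
n_0 = (+0.3411, -0.9400)
n_1 = (+0.9370, -0.3494)
n_2 = (+0.9668, +0.2557)
n_3 = (+0.4560, +0.8900)
n_4 = (-0.8857, +0.4643)
n_5 = (-0.8120, -0.5836)
  (0,1): δ = 130.40°  ·
  (0,2): δ = 95.13°  ·
  (0,3): δ = 47.08°  ·
  (0,4): δ = 42.39°  ✓
  (0,5): δ = 105.76°  ·
  (1,2): δ = 144.74°  ·
  (1,3): δ = 96.68°  ·
  (1,4): δ = 7.22°  ✓
  (1,5): δ = 56.15°  ·
  (2,3): δ = 131.95°  ·
  (2,4): δ = 42.48°  ✓
  (2,5): δ = 20.89°  ✓
  (3,4): δ = 90.54°  ·
  (3,5): δ = 27.16°  ✓
  (4,5): δ = 116.63°  ·
antipodal pairs: 5

count = 5; pairs: (0,4), (1,4), (2,4), (2,5), (3,5)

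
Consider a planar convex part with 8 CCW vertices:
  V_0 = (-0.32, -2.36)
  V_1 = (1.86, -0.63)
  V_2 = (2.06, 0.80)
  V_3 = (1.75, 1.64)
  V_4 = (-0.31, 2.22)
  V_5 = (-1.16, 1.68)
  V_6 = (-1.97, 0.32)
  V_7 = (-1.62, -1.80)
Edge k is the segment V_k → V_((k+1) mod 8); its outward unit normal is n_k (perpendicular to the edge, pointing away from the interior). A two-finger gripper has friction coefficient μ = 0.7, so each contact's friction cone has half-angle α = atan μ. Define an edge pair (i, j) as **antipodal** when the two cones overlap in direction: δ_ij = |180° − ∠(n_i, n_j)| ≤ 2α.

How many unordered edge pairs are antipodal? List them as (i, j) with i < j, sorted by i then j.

α = atan 0.7 = 34.99°;  2α = 69.98°
n_0 = (+0.6216, -0.7833)
n_1 = (+0.9904, -0.1385)
n_2 = (+0.9382, +0.3462)
n_3 = (+0.2710, +0.9626)
n_4 = (-0.5362, +0.8441)
n_5 = (-0.8592, +0.5117)
n_6 = (-0.9866, -0.1629)
n_7 = (-0.3956, -0.9184)
  (0,1): δ = 136.40°  ·
  (0,2): δ = 108.18°  ·
  (0,3): δ = 54.16°  ✓
  (0,4): δ = 6.01°  ✓
  (0,5): δ = 20.79°  ✓
  (0,6): δ = 60.94°  ✓
  (0,7): δ = 118.26°  ·
  (1,2): δ = 151.78°  ·
  (1,3): δ = 97.76°  ·
  (1,4): δ = 49.61°  ✓
  (1,5): δ = 22.82°  ✓
  (1,6): δ = 17.34°  ✓
  (1,7): δ = 74.66°  ·
  (2,3): δ = 125.98°  ·
  (2,4): δ = 77.83°  ·
  (2,5): δ = 51.03°  ✓
  (2,6): δ = 10.88°  ✓
  (2,7): δ = 46.44°  ✓
  (3,4): δ = 131.85°  ·
  (3,5): δ = 105.05°  ·
  (3,6): δ = 64.90°  ✓
  (3,7): δ = 7.58°  ✓
  (4,5): δ = 153.21°  ·
  (4,6): δ = 113.05°  ·
  (4,7): δ = 55.73°  ✓
  (5,6): δ = 139.85°  ·
  (5,7): δ = 82.53°  ·
  (6,7): δ = 122.68°  ·
antipodal pairs: 13

count = 13; pairs: (0,3), (0,4), (0,5), (0,6), (1,4), (1,5), (1,6), (2,5), (2,6), (2,7), (3,6), (3,7), (4,7)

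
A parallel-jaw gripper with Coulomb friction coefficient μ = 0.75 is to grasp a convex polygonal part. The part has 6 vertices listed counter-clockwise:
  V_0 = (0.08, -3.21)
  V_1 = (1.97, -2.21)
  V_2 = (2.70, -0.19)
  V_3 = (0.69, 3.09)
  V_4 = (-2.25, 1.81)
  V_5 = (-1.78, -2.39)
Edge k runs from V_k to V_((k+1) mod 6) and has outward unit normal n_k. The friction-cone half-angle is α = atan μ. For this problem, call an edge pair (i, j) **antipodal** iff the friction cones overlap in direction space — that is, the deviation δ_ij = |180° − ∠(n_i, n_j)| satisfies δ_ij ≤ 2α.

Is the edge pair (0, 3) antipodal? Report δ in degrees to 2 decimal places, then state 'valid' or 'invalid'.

α = atan 0.75 = 36.87°;  2α = 73.74°
edge 0: e_0 = (+1.89, +1.00);  n_0 = (+0.4677, -0.8839)
edge 3: e_3 = (-2.94, -1.28);  n_3 = (-0.3992, +0.9169)
∠(n_0, n_3) = 175.64°
δ = |180° − 175.64°| = 4.36°
4.36° ≤ 2α = 73.74°  →  valid

δ = 4.36°, valid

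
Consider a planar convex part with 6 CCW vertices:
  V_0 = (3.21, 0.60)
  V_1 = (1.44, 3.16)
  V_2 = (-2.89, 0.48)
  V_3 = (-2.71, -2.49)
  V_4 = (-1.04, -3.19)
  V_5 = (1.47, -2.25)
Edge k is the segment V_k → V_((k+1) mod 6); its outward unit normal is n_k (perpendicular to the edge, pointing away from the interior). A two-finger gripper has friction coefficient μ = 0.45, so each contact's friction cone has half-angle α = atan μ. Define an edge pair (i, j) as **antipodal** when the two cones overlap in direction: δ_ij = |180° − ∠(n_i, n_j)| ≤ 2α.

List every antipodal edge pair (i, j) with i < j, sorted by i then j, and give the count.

α = atan 0.45 = 24.23°;  2α = 48.46°
n_0 = (+0.8225, +0.5687)
n_1 = (-0.5263, +0.8503)
n_2 = (-0.9982, -0.0605)
n_3 = (-0.3866, -0.9223)
n_4 = (+0.3507, -0.9365)
n_5 = (+0.8535, -0.5211)
  (0,1): δ = 92.91°  ·
  (0,2): δ = 31.19°  ✓
  (0,3): δ = 32.60°  ✓
  (0,4): δ = 75.87°  ·
  (0,5): δ = 113.93°  ·
  (1,2): δ = 118.29°  ·
  (1,3): δ = 54.50°  ·
  (1,4): δ = 11.22°  ✓
  (1,5): δ = 26.84°  ✓
  (2,3): δ = 116.21°  ·
  (2,4): δ = 72.94°  ·
  (2,5): δ = 34.87°  ✓
  (3,4): δ = 136.73°  ·
  (3,5): δ = 98.66°  ·
  (4,5): δ = 141.94°  ·
antipodal pairs: 5

count = 5; pairs: (0,2), (0,3), (1,4), (1,5), (2,5)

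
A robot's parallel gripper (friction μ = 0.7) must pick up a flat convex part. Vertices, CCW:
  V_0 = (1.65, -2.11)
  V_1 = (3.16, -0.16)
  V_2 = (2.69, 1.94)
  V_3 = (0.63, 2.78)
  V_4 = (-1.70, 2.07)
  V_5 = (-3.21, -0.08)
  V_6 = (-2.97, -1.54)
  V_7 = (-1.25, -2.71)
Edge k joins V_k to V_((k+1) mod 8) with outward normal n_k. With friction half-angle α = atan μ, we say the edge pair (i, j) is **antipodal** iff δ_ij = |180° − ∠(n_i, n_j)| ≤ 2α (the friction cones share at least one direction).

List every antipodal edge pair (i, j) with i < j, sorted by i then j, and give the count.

count = 12; pairs: (0,3), (0,4), (0,5), (1,4), (1,5), (1,6), (2,5), (2,6), (2,7), (3,6), (3,7), (4,7)

α = atan 0.7 = 34.99°;  2α = 69.98°
n_0 = (+0.7907, -0.6123)
n_1 = (+0.9759, +0.2184)
n_2 = (+0.3776, +0.9260)
n_3 = (-0.2915, +0.9566)
n_4 = (-0.8183, +0.5747)
n_5 = (-0.9868, -0.1622)
n_6 = (-0.5624, -0.8268)
n_7 = (+0.2026, -0.9793)
  (0,1): δ = 129.63°  ·
  (0,2): δ = 74.43°  ·
  (0,3): δ = 35.30°  ✓
  (0,4): δ = 2.67°  ✓
  (0,5): δ = 47.09°  ✓
  (0,6): δ = 93.53°  ·
  (0,7): δ = 139.44°  ·
  (1,2): δ = 124.80°  ·
  (1,3): δ = 85.67°  ·
  (1,4): δ = 47.70°  ✓
  (1,5): δ = 3.28°  ✓
  (1,6): δ = 43.16°  ✓
  (1,7): δ = 89.07°  ·
  (2,3): δ = 140.87°  ·
  (2,4): δ = 102.90°  ·
  (2,5): δ = 58.48°  ✓
  (2,6): δ = 12.04°  ✓
  (2,7): δ = 33.87°  ✓
  (3,4): δ = 142.03°  ·
  (3,5): δ = 97.61°  ·
  (3,6): δ = 51.17°  ✓
  (3,7): δ = 5.26°  ✓
  (4,5): δ = 135.58°  ·
  (4,6): δ = 89.14°  ·
  (4,7): δ = 43.23°  ✓
  (5,6): δ = 133.56°  ·
  (5,7): δ = 87.65°  ·
  (6,7): δ = 134.09°  ·
antipodal pairs: 12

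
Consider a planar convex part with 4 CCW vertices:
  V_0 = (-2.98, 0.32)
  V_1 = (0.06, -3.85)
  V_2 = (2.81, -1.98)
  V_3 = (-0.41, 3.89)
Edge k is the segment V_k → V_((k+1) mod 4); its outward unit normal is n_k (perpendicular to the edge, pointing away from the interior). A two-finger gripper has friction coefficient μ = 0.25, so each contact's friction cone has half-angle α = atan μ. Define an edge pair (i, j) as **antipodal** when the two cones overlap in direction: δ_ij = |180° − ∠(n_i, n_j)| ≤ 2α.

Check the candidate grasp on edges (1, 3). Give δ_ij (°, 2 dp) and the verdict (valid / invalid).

α = atan 0.25 = 14.04°;  2α = 28.07°
edge 1: e_1 = (+2.75, +1.87);  n_1 = (+0.5623, -0.8269)
edge 3: e_3 = (-2.57, -3.57);  n_3 = (-0.8116, +0.5842)
∠(n_1, n_3) = 159.97°
δ = |180° − 159.97°| = 20.03°
20.03° ≤ 2α = 28.07°  →  valid

δ = 20.03°, valid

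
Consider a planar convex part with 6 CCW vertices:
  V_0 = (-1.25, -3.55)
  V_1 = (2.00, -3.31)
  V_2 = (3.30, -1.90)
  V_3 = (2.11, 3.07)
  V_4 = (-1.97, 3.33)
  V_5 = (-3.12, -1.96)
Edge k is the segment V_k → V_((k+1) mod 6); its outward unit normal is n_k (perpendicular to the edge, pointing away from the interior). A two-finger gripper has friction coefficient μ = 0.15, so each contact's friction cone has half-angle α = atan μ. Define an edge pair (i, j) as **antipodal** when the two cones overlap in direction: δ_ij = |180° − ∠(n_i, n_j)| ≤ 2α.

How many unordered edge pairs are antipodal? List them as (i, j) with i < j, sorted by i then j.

α = atan 0.15 = 8.53°;  2α = 17.06°
n_0 = (+0.0736, -0.9973)
n_1 = (+0.7352, -0.6778)
n_2 = (+0.9725, +0.2329)
n_3 = (+0.0636, +0.9980)
n_4 = (-0.9772, +0.2124)
n_5 = (-0.6478, -0.7618)
  (0,1): δ = 136.90°  ·
  (0,2): δ = 80.76°  ·
  (0,3): δ = 7.87°  ✓
  (0,4): δ = 73.51°  ·
  (0,5): δ = 135.40°  ·
  (1,2): δ = 123.86°  ·
  (1,3): δ = 50.97°  ·
  (1,4): δ = 30.41°  ·
  (1,5): δ = 92.30°  ·
  (2,3): δ = 107.11°  ·
  (2,4): δ = 25.73°  ·
  (2,5): δ = 36.16°  ·
  (3,4): δ = 98.62°  ·
  (3,5): δ = 36.73°  ·
  (4,5): δ = 118.11°  ·
antipodal pairs: 1

count = 1; pairs: (0,3)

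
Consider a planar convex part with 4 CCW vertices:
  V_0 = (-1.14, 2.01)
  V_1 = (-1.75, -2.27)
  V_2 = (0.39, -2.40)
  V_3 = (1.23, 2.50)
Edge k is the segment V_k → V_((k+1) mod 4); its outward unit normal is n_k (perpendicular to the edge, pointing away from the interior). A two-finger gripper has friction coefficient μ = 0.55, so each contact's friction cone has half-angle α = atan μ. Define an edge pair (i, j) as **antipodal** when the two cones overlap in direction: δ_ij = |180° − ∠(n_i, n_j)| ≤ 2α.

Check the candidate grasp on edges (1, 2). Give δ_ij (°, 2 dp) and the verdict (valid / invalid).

α = atan 0.55 = 28.81°;  2α = 57.62°
edge 1: e_1 = (+2.14, -0.13);  n_1 = (-0.0606, -0.9982)
edge 2: e_2 = (+0.84, +4.90);  n_2 = (+0.9856, -0.1690)
∠(n_1, n_2) = 83.75°
δ = |180° − 83.75°| = 96.25°
96.25° > 2α = 57.62°  →  invalid

δ = 96.25°, invalid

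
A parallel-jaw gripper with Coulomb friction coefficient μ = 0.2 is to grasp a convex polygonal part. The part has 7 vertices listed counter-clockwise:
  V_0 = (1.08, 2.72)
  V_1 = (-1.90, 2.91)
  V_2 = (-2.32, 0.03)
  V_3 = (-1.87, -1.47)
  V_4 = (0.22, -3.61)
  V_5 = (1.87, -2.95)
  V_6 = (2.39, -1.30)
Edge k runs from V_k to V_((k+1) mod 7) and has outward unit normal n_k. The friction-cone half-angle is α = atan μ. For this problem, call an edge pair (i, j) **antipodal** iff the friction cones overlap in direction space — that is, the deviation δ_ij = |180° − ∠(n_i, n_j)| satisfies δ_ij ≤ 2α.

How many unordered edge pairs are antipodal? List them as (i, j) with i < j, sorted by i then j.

α = atan 0.2 = 11.31°;  2α = 22.62°
n_0 = (+0.0636, +0.9980)
n_1 = (-0.9895, +0.1443)
n_2 = (-0.9578, -0.2873)
n_3 = (-0.7154, -0.6987)
n_4 = (+0.3714, -0.9285)
n_5 = (+0.9538, -0.3006)
n_6 = (+0.9508, +0.3098)
  (0,1): δ = 94.65°  ·
  (0,2): δ = 69.65°  ·
  (0,3): δ = 42.03°  ·
  (0,4): δ = 25.45°  ·
  (0,5): δ = 76.16°  ·
  (0,6): δ = 111.70°  ·
  (1,2): δ = 155.00°  ·
  (1,3): δ = 127.38°  ·
  (1,4): δ = 59.90°  ·
  (1,5): δ = 9.20°  ✓
  (1,6): δ = 26.35°  ·
  (2,3): δ = 152.38°  ·
  (2,4): δ = 84.90°  ·
  (2,5): δ = 34.19°  ·
  (2,6): δ = 1.35°  ✓
  (3,4): δ = 112.52°  ·
  (3,5): δ = 61.82°  ·
  (3,6): δ = 26.27°  ·
  (4,5): δ = 129.29°  ·
  (4,6): δ = 93.75°  ·
  (5,6): δ = 144.46°  ·
antipodal pairs: 2

count = 2; pairs: (1,5), (2,6)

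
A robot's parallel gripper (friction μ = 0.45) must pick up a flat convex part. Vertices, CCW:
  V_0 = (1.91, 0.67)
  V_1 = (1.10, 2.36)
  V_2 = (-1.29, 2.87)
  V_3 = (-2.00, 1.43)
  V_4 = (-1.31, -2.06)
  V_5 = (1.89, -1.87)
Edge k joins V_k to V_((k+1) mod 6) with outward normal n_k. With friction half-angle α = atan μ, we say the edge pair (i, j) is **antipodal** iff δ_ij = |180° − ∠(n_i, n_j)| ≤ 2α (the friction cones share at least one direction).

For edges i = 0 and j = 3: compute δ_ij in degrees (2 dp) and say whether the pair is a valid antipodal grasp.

α = atan 0.45 = 24.23°;  2α = 48.46°
edge 0: e_0 = (-0.81, +1.69);  n_0 = (+0.9018, +0.4322)
edge 3: e_3 = (+0.69, -3.49);  n_3 = (-0.9810, -0.1940)
∠(n_0, n_3) = 165.58°
δ = |180° − 165.58°| = 14.42°
14.42° ≤ 2α = 48.46°  →  valid

δ = 14.42°, valid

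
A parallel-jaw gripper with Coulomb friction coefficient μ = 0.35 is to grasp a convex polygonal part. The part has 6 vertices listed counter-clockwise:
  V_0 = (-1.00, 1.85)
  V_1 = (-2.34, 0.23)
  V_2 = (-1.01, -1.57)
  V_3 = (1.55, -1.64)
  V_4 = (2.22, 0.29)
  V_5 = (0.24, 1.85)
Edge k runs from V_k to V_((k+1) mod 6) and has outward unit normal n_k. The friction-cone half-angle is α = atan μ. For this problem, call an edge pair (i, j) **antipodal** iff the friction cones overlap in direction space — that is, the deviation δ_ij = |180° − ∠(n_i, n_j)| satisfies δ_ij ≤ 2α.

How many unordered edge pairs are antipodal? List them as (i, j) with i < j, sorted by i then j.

count = 4; pairs: (0,3), (1,4), (2,4), (2,5)

α = atan 0.35 = 19.29°;  2α = 38.58°
n_0 = (-0.7706, +0.6374)
n_1 = (-0.8043, -0.5943)
n_2 = (-0.0273, -0.9996)
n_3 = (+0.9447, -0.3280)
n_4 = (+0.6189, +0.7855)
n_5 = (+0.0000, +1.0000)
  (0,1): δ = 103.94°  ·
  (0,2): δ = 51.97°  ·
  (0,3): δ = 20.45°  ✓
  (0,4): δ = 91.36°  ·
  (0,5): δ = 129.60°  ·
  (1,2): δ = 128.03°  ·
  (1,3): δ = 55.60°  ·
  (1,4): δ = 15.31°  ✓
  (1,5): δ = 53.54°  ·
  (2,3): δ = 107.58°  ·
  (2,4): δ = 36.67°  ✓
  (2,5): δ = 1.57°  ✓
  (3,4): δ = 109.09°  ·
  (3,5): δ = 70.86°  ·
  (4,5): δ = 141.77°  ·
antipodal pairs: 4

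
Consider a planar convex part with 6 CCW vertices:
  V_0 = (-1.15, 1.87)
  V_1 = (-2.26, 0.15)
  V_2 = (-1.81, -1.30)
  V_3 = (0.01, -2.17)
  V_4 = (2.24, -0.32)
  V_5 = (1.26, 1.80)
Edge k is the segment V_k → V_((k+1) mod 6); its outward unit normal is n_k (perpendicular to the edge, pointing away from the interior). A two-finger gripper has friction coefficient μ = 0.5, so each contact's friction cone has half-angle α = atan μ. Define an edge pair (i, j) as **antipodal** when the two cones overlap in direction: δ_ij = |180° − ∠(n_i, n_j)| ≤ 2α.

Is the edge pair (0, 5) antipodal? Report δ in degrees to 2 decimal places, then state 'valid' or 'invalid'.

α = atan 0.5 = 26.57°;  2α = 53.13°
edge 0: e_0 = (-1.11, -1.72);  n_0 = (-0.8402, +0.5422)
edge 5: e_5 = (-2.41, +0.07);  n_5 = (+0.0290, +0.9996)
∠(n_0, n_5) = 58.83°
δ = |180° − 58.83°| = 121.17°
121.17° > 2α = 53.13°  →  invalid

δ = 121.17°, invalid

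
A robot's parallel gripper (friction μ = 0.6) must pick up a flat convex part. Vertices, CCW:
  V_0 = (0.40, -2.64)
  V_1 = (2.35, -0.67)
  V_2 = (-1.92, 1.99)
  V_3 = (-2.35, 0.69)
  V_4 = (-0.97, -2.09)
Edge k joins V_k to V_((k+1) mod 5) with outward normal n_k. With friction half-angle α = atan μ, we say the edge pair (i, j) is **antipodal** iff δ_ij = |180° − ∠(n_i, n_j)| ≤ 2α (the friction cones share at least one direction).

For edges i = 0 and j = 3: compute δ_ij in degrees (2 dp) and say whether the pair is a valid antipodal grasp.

δ = 71.11°, invalid

α = atan 0.6 = 30.96°;  2α = 61.93°
edge 0: e_0 = (+1.95, +1.97);  n_0 = (+0.7107, -0.7035)
edge 3: e_3 = (+1.38, -2.78);  n_3 = (-0.8957, -0.4446)
∠(n_0, n_3) = 108.89°
δ = |180° − 108.89°| = 71.11°
71.11° > 2α = 61.93°  →  invalid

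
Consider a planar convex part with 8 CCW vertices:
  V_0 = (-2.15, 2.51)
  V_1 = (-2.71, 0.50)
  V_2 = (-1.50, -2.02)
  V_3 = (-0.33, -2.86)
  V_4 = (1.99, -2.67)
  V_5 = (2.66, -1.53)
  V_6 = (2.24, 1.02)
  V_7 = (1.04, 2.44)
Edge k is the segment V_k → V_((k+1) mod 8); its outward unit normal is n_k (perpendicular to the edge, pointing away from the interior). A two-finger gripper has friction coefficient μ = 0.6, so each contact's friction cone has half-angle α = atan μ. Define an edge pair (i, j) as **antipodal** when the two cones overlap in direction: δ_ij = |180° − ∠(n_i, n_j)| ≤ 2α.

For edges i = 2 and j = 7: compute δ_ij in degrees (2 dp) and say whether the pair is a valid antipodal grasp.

α = atan 0.6 = 30.96°;  2α = 61.93°
edge 2: e_2 = (+1.17, -0.84);  n_2 = (-0.5832, -0.8123)
edge 7: e_7 = (-3.19, +0.07);  n_7 = (+0.0219, +0.9998)
∠(n_2, n_7) = 145.58°
δ = |180° − 145.58°| = 34.42°
34.42° ≤ 2α = 61.93°  →  valid

δ = 34.42°, valid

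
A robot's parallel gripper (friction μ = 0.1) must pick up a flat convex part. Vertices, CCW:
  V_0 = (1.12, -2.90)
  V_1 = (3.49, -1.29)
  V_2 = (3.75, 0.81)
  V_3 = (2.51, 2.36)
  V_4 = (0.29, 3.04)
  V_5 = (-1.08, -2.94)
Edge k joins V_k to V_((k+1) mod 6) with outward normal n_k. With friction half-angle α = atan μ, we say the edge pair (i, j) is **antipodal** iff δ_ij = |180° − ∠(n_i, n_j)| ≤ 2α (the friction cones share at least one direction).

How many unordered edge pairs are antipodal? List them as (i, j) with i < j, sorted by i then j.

α = atan 0.1 = 5.71°;  2α = 11.42°
n_0 = (+0.5619, -0.8272)
n_1 = (+0.9924, -0.1229)
n_2 = (+0.7809, +0.6247)
n_3 = (+0.2929, +0.9562)
n_4 = (-0.9747, +0.2233)
n_5 = (+0.0182, -0.9998)
  (0,1): δ = 131.25°  ·
  (0,2): δ = 85.53°  ·
  (0,3): δ = 51.22°  ·
  (0,4): δ = 42.91°  ·
  (0,5): δ = 146.85°  ·
  (1,2): δ = 134.28°  ·
  (1,3): δ = 99.97°  ·
  (1,4): δ = 5.85°  ✓
  (1,5): δ = 98.10°  ·
  (2,3): δ = 145.69°  ·
  (2,4): δ = 51.56°  ·
  (2,5): δ = 52.38°  ·
  (3,4): δ = 85.87°  ·
  (3,5): δ = 18.07°  ·
  (4,5): δ = 76.05°  ·
antipodal pairs: 1

count = 1; pairs: (1,4)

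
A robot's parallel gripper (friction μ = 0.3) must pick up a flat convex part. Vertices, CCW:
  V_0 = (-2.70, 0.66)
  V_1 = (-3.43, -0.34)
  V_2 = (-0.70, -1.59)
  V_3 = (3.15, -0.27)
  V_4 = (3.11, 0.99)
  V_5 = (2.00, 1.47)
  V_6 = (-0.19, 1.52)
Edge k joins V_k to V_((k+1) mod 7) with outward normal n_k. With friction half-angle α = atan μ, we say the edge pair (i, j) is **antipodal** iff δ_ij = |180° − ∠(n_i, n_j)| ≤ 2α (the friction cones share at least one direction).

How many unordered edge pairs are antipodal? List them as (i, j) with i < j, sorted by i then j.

count = 4; pairs: (1,4), (1,5), (2,5), (2,6)

α = atan 0.3 = 16.70°;  2α = 33.40°
n_0 = (-0.8077, +0.5896)
n_1 = (-0.4163, -0.9092)
n_2 = (+0.3243, -0.9459)
n_3 = (+0.9995, +0.0317)
n_4 = (+0.3969, +0.9179)
n_5 = (+0.0228, +0.9997)
n_6 = (-0.3241, +0.9460)
  (0,1): δ = 78.47°  ·
  (0,2): δ = 34.95°  ·
  (0,3): δ = 37.95°  ·
  (0,4): δ = 102.74°  ·
  (0,5): δ = 124.82°  ·
  (0,6): δ = 145.04°  ·
  (1,2): δ = 136.47°  ·
  (1,3): δ = 63.58°  ·
  (1,4): δ = 1.22°  ✓
  (1,5): δ = 23.29°  ✓
  (1,6): δ = 43.51°  ·
  (2,3): δ = 107.11°  ·
  (2,4): δ = 42.31°  ·
  (2,5): δ = 20.23°  ✓
  (2,6): δ = 0.01°  ✓
  (3,4): δ = 115.20°  ·
  (3,5): δ = 93.13°  ·
  (3,6): δ = 72.91°  ·
  (4,5): δ = 157.92°  ·
  (4,6): δ = 137.70°  ·
  (5,6): δ = 159.78°  ·
antipodal pairs: 4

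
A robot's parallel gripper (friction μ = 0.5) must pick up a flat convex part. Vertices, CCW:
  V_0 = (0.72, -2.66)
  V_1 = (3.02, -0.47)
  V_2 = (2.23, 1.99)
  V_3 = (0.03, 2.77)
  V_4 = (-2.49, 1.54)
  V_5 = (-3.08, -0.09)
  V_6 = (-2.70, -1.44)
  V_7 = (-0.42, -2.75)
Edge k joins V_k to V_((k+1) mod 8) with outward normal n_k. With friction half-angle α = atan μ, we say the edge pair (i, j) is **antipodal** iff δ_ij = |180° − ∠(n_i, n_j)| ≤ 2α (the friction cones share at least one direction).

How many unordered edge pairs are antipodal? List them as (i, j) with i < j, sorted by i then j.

α = atan 0.5 = 26.57°;  2α = 53.13°
n_0 = (+0.6896, -0.7242)
n_1 = (+0.9521, +0.3058)
n_2 = (+0.3342, +0.9425)
n_3 = (-0.4386, +0.8987)
n_4 = (-0.9403, +0.3404)
n_5 = (-0.9626, -0.2710)
n_6 = (-0.4982, -0.8671)
n_7 = (+0.0787, -0.9969)
  (0,1): δ = 115.79°  ·
  (0,2): δ = 63.12°  ·
  (0,3): δ = 17.58°  ✓
  (0,4): δ = 26.51°  ✓
  (0,5): δ = 62.12°  ·
  (0,6): δ = 106.52°  ·
  (0,7): δ = 140.92°  ·
  (1,2): δ = 127.33°  ·
  (1,3): δ = 81.79°  ·
  (1,4): δ = 37.70°  ✓
  (1,5): δ = 2.08°  ✓
  (1,6): δ = 42.32°  ✓
  (1,7): δ = 76.71°  ·
  (2,3): δ = 134.46°  ·
  (2,4): δ = 90.38°  ·
  (2,5): δ = 54.76°  ·
  (2,6): δ = 10.36°  ✓
  (2,7): δ = 24.04°  ✓
  (3,4): δ = 135.92°  ·
  (3,5): δ = 100.30°  ·
  (3,6): δ = 55.90°  ·
  (3,7): δ = 21.50°  ✓
  (4,5): δ = 144.38°  ·
  (4,6): δ = 99.98°  ·
  (4,7): δ = 65.59°  ·
  (5,6): δ = 135.60°  ·
  (5,7): δ = 101.21°  ·
  (6,7): δ = 145.61°  ·
antipodal pairs: 8

count = 8; pairs: (0,3), (0,4), (1,4), (1,5), (1,6), (2,6), (2,7), (3,7)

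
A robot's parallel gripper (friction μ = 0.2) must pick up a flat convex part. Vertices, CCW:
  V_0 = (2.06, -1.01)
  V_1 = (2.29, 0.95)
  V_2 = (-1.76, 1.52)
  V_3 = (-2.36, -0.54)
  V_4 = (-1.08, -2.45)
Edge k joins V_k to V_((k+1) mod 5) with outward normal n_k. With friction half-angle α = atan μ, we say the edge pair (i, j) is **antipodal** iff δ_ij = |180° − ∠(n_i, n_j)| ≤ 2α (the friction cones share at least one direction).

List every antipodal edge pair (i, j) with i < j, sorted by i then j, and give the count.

count = 1; pairs: (0,2)

α = atan 0.2 = 11.31°;  2α = 22.62°
n_0 = (+0.9932, -0.1165)
n_1 = (+0.1394, +0.9902)
n_2 = (-0.9601, +0.2796)
n_3 = (-0.8307, -0.5567)
n_4 = (+0.4169, -0.9090)
  (0,1): δ = 91.32°  ·
  (0,2): δ = 9.55°  ✓
  (0,3): δ = 40.52°  ·
  (0,4): δ = 121.33°  ·
  (1,2): δ = 98.23°  ·
  (1,3): δ = 48.16°  ·
  (1,4): δ = 32.65°  ·
  (2,3): δ = 129.93°  ·
  (2,4): δ = 49.13°  ·
  (3,4): δ = 99.19°  ·
antipodal pairs: 1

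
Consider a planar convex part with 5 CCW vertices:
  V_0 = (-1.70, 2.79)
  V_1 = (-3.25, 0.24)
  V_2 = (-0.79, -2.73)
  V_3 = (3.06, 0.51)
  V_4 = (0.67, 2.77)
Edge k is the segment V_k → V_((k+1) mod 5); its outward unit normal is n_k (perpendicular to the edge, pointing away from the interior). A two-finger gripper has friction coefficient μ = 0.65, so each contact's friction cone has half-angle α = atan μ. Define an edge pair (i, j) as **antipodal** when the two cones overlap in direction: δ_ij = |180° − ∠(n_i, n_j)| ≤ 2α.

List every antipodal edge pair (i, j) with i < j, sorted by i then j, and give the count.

count = 4; pairs: (0,2), (1,3), (1,4), (2,4)

α = atan 0.65 = 33.02°;  2α = 66.05°
n_0 = (-0.8545, +0.5194)
n_1 = (-0.7701, -0.6379)
n_2 = (+0.6439, -0.7651)
n_3 = (+0.6871, +0.7266)
n_4 = (+0.0084, +1.0000)
  (0,1): δ = 109.07°  ·
  (0,2): δ = 18.62°  ✓
  (0,3): δ = 77.89°  ·
  (0,4): δ = 120.81°  ·
  (1,2): δ = 89.55°  ·
  (1,3): δ = 6.97°  ✓
  (1,4): δ = 49.88°  ✓
  (2,3): δ = 83.48°  ·
  (2,4): δ = 40.57°  ✓
  (3,4): δ = 137.08°  ·
antipodal pairs: 4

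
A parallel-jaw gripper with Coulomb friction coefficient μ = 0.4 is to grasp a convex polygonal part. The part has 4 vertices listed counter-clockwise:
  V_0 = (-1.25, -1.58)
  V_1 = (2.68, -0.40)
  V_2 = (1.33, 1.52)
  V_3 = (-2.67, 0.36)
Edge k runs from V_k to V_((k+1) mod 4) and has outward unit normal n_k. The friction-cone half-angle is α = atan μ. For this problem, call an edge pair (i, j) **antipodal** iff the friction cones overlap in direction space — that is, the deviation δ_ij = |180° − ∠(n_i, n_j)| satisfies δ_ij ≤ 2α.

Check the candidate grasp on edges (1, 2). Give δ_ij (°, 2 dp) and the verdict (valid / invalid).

α = atan 0.4 = 21.80°;  2α = 43.60°
edge 1: e_1 = (-1.35, +1.92);  n_1 = (+0.8180, +0.5752)
edge 2: e_2 = (-4.00, -1.16);  n_2 = (-0.2785, +0.9604)
∠(n_1, n_2) = 71.06°
δ = |180° − 71.06°| = 108.94°
108.94° > 2α = 43.60°  →  invalid

δ = 108.94°, invalid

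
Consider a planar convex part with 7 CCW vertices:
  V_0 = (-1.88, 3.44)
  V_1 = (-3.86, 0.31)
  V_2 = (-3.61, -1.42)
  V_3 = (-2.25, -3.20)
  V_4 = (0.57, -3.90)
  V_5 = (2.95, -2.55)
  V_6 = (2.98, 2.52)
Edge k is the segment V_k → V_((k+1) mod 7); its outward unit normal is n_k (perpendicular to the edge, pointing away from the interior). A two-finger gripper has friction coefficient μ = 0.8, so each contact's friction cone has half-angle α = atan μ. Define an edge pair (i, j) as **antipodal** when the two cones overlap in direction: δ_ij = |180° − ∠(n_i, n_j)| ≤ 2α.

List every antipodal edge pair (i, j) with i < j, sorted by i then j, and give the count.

count = 11; pairs: (0,3), (0,4), (0,5), (1,4), (1,5), (1,6), (2,5), (2,6), (3,5), (3,6), (4,6)

α = atan 0.8 = 38.66°;  2α = 77.32°
n_0 = (-0.8451, +0.5346)
n_1 = (-0.9897, -0.1430)
n_2 = (-0.7946, -0.6071)
n_3 = (-0.2409, -0.9705)
n_4 = (+0.4934, -0.8698)
n_5 = (+1.0000, -0.0059)
n_6 = (+0.1860, +0.9826)
  (0,1): δ = 139.46°  ·
  (0,2): δ = 110.30°  ·
  (0,3): δ = 71.62°  ✓
  (0,4): δ = 28.12°  ✓
  (0,5): δ = 31.98°  ✓
  (0,6): δ = 111.60°  ·
  (1,2): δ = 150.84°  ·
  (1,3): δ = 112.16°  ·
  (1,4): δ = 68.66°  ✓
  (1,5): δ = 8.56°  ✓
  (1,6): δ = 71.06°  ✓
  (2,3): δ = 141.32°  ·
  (2,4): δ = 97.82°  ·
  (2,5): δ = 37.72°  ✓
  (2,6): δ = 41.90°  ✓
  (3,4): δ = 136.50°  ·
  (3,5): δ = 76.40°  ✓
  (3,6): δ = 3.22°  ✓
  (4,5): δ = 119.90°  ·
  (4,6): δ = 40.28°  ✓
  (5,6): δ = 100.38°  ·
antipodal pairs: 11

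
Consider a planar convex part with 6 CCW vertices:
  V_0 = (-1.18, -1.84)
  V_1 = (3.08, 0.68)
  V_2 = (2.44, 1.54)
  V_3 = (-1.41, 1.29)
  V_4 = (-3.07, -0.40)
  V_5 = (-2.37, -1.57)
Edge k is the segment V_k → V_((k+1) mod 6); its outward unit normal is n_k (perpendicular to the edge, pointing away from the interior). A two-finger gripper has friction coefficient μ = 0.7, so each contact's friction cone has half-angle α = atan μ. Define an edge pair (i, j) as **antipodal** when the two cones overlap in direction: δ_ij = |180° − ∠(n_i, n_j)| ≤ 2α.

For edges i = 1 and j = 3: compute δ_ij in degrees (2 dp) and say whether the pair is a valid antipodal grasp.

α = atan 0.7 = 34.99°;  2α = 69.98°
edge 1: e_1 = (-0.64, +0.86);  n_1 = (+0.8022, +0.5970)
edge 3: e_3 = (-1.66, -1.69);  n_3 = (-0.7134, +0.7007)
∠(n_1, n_3) = 98.86°
δ = |180° − 98.86°| = 81.14°
81.14° > 2α = 69.98°  →  invalid

δ = 81.14°, invalid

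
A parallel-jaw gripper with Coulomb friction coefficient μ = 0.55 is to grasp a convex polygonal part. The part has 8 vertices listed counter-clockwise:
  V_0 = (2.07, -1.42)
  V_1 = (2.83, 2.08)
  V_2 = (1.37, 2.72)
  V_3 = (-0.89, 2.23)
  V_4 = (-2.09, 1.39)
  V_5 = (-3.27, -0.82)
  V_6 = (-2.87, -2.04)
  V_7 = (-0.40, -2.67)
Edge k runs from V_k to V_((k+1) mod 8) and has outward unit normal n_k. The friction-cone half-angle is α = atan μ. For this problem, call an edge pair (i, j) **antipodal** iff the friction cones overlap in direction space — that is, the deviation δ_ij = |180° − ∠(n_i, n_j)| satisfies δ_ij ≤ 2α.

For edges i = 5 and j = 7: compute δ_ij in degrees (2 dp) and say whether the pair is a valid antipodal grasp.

α = atan 0.55 = 28.81°;  2α = 57.62°
edge 5: e_5 = (+0.40, -1.22);  n_5 = (-0.9502, -0.3116)
edge 7: e_7 = (+2.47, +1.25);  n_7 = (+0.4515, -0.8922)
∠(n_5, n_7) = 98.69°
δ = |180° − 98.69°| = 81.31°
81.31° > 2α = 57.62°  →  invalid

δ = 81.31°, invalid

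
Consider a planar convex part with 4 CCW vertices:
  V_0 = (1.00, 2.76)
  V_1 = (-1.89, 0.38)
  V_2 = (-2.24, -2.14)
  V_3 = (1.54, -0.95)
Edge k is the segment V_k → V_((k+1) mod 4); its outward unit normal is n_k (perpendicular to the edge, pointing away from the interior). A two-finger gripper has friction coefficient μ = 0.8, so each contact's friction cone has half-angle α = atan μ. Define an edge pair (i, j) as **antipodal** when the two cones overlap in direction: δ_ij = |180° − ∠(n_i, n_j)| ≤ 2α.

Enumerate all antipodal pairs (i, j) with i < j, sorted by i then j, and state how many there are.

count = 4; pairs: (0,2), (0,3), (1,2), (1,3)

α = atan 0.8 = 38.66°;  2α = 77.32°
n_0 = (-0.6357, +0.7719)
n_1 = (-0.9905, +0.1376)
n_2 = (+0.3003, -0.9538)
n_3 = (+0.9896, +0.1440)
  (0,1): δ = 137.38°  ·
  (0,2): δ = 22.00°  ✓
  (0,3): δ = 58.81°  ✓
  (1,2): δ = 64.62°  ✓
  (1,3): δ = 16.19°  ✓
  (2,3): δ = 99.19°  ·
antipodal pairs: 4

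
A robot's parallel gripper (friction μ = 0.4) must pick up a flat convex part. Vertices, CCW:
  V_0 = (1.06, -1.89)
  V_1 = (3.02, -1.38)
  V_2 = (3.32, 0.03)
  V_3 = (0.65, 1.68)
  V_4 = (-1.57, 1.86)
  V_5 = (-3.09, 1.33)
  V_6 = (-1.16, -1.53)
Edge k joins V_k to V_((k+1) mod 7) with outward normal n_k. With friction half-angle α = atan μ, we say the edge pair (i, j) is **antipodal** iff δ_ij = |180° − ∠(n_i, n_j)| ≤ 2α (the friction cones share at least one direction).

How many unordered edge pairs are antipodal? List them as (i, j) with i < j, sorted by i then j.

α = atan 0.4 = 21.80°;  2α = 43.60°
n_0 = (+0.2518, -0.9678)
n_1 = (+0.9781, -0.2081)
n_2 = (+0.5257, +0.8507)
n_3 = (+0.0808, +0.9967)
n_4 = (-0.3292, +0.9442)
n_5 = (-0.8289, -0.5594)
n_6 = (-0.1601, -0.9871)
  (0,1): δ = 116.60°  ·
  (0,2): δ = 46.30°  ·
  (0,3): δ = 19.22°  ✓
  (0,4): δ = 4.64°  ✓
  (0,5): δ = 109.43°  ·
  (0,6): δ = 156.20°  ·
  (1,2): δ = 109.70°  ·
  (1,3): δ = 82.62°  ·
  (1,4): δ = 58.77°  ·
  (1,5): δ = 46.02°  ·
  (1,6): δ = 92.80°  ·
  (2,3): δ = 152.92°  ·
  (2,4): δ = 129.06°  ·
  (2,5): δ = 24.27°  ✓
  (2,6): δ = 22.50°  ✓
  (3,4): δ = 156.14°  ·
  (3,5): δ = 51.35°  ·
  (3,6): δ = 4.58°  ✓
  (4,5): δ = 75.21°  ·
  (4,6): δ = 28.43°  ✓
  (5,6): δ = 133.22°  ·
antipodal pairs: 6

count = 6; pairs: (0,3), (0,4), (2,5), (2,6), (3,6), (4,6)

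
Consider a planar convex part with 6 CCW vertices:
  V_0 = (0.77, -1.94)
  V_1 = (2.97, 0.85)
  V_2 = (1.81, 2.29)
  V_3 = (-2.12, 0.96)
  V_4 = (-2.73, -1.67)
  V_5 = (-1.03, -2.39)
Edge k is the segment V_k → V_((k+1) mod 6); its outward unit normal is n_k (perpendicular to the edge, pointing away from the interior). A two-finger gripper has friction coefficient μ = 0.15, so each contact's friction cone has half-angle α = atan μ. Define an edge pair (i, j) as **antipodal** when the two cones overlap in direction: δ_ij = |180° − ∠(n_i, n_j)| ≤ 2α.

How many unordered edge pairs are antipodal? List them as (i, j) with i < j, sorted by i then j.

α = atan 0.15 = 8.53°;  2α = 17.06°
n_0 = (+0.7852, -0.6192)
n_1 = (+0.7788, +0.6273)
n_2 = (-0.3206, +0.9472)
n_3 = (-0.9741, +0.2259)
n_4 = (-0.3900, -0.9208)
n_5 = (+0.2425, -0.9701)
  (0,1): δ = 102.89°  ·
  (0,2): δ = 33.05°  ·
  (0,3): δ = 25.20°  ·
  (0,4): δ = 105.30°  ·
  (0,5): δ = 142.29°  ·
  (1,2): δ = 110.16°  ·
  (1,3): δ = 51.91°  ·
  (1,4): δ = 28.19°  ·
  (1,5): δ = 65.18°  ·
  (2,3): δ = 121.76°  ·
  (2,4): δ = 41.65°  ·
  (2,5): δ = 4.66°  ✓
  (3,4): δ = 99.90°  ·
  (3,5): δ = 62.91°  ·
  (4,5): δ = 143.01°  ·
antipodal pairs: 1

count = 1; pairs: (2,5)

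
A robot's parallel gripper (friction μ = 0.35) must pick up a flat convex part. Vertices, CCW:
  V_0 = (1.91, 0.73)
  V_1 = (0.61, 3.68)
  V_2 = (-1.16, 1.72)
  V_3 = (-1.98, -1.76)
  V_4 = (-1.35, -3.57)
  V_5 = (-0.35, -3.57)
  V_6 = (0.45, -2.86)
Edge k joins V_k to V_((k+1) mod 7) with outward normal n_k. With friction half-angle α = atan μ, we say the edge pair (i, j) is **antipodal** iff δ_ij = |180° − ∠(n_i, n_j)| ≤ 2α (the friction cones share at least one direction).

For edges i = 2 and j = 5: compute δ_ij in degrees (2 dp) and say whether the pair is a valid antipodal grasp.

δ = 35.15°, valid

α = atan 0.35 = 19.29°;  2α = 38.58°
edge 2: e_2 = (-0.82, -3.48);  n_2 = (-0.9733, +0.2294)
edge 5: e_5 = (+0.80, +0.71);  n_5 = (+0.6638, -0.7479)
∠(n_2, n_5) = 144.85°
δ = |180° − 144.85°| = 35.15°
35.15° ≤ 2α = 38.58°  →  valid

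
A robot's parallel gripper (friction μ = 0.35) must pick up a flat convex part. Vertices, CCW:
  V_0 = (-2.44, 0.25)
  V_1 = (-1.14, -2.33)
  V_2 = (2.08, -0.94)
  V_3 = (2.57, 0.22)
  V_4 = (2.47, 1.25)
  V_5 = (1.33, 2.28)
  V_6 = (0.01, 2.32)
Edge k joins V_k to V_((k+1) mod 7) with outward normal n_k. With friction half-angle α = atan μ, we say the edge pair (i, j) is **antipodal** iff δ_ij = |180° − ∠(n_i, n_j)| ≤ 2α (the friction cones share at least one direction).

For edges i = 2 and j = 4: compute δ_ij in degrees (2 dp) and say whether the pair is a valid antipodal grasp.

α = atan 0.35 = 19.29°;  2α = 38.58°
edge 2: e_2 = (+0.49, +1.16);  n_2 = (+0.9212, -0.3891)
edge 4: e_4 = (-1.14, +1.03);  n_4 = (+0.6704, +0.7420)
∠(n_2, n_4) = 70.80°
δ = |180° − 70.80°| = 109.20°
109.20° > 2α = 38.58°  →  invalid

δ = 109.20°, invalid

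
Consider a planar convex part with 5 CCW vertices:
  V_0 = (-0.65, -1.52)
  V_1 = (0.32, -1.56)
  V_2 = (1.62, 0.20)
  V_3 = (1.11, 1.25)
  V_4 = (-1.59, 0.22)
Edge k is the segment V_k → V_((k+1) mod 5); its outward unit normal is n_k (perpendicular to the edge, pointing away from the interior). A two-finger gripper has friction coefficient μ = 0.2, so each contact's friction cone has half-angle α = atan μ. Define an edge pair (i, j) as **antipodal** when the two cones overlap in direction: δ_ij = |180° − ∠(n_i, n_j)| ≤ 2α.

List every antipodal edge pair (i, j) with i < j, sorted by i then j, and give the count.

count = 1; pairs: (2,4)

α = atan 0.2 = 11.31°;  2α = 22.62°
n_0 = (-0.0412, -0.9992)
n_1 = (+0.8044, -0.5941)
n_2 = (+0.8995, +0.4369)
n_3 = (-0.3564, +0.9343)
n_4 = (-0.8798, -0.4753)
  (0,1): δ = 124.09°  ·
  (0,2): δ = 61.73°  ·
  (0,3): δ = 23.24°  ·
  (0,4): δ = 120.74°  ·
  (1,2): δ = 117.64°  ·
  (1,3): δ = 32.67°  ·
  (1,4): δ = 64.83°  ·
  (2,3): δ = 95.03°  ·
  (2,4): δ = 2.47°  ✓
  (3,4): δ = 82.50°  ·
antipodal pairs: 1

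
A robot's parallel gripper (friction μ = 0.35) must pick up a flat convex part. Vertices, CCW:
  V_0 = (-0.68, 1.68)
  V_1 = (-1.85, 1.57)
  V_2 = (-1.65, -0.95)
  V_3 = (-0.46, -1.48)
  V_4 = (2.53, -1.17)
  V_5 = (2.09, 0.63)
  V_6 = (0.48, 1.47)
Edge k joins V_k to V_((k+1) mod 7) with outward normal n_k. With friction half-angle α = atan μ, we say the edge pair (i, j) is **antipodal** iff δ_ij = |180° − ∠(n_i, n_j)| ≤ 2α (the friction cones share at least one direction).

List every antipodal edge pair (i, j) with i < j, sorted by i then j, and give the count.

α = atan 0.35 = 19.29°;  2α = 38.58°
n_0 = (-0.0936, +0.9956)
n_1 = (-0.9969, -0.0791)
n_2 = (-0.4069, -0.9135)
n_3 = (+0.1031, -0.9947)
n_4 = (+0.9714, +0.2375)
n_5 = (+0.4626, +0.8866)
n_6 = (+0.1781, +0.9840)
  (0,1): δ = 90.83°  ·
  (0,2): δ = 29.38°  ✓
  (0,3): δ = 0.55°  ✓
  (0,4): δ = 98.37°  ·
  (0,5): δ = 147.08°  ·
  (0,6): δ = 164.37°  ·
  (1,2): δ = 118.54°  ·
  (1,3): δ = 88.62°  ·
  (1,4): δ = 9.20°  ✓
  (1,5): δ = 57.91°  ·
  (1,6): δ = 75.20°  ·
  (2,3): δ = 150.07°  ·
  (2,4): δ = 52.26°  ·
  (2,5): δ = 3.55°  ✓
  (2,6): δ = 13.75°  ✓
  (3,4): δ = 82.18°  ·
  (3,5): δ = 33.47°  ✓
  (3,6): δ = 16.18°  ✓
  (4,5): δ = 131.29°  ·
  (4,6): δ = 114.00°  ·
  (5,6): δ = 162.71°  ·
antipodal pairs: 7

count = 7; pairs: (0,2), (0,3), (1,4), (2,5), (2,6), (3,5), (3,6)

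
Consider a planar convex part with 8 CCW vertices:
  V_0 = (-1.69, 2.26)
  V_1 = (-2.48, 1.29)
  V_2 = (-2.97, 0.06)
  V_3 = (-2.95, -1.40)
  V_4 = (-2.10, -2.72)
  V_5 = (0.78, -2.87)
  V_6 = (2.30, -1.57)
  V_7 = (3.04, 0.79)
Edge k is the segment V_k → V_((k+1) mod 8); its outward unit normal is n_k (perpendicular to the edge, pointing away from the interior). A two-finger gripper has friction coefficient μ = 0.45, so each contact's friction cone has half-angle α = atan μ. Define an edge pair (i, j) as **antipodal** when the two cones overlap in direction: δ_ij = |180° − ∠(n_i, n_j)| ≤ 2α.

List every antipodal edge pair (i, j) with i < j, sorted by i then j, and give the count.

count = 7; pairs: (0,5), (0,6), (1,5), (1,6), (2,6), (3,7), (4,7)

α = atan 0.45 = 24.23°;  2α = 48.46°
n_0 = (-0.7754, +0.6315)
n_1 = (-0.9290, +0.3701)
n_2 = (-0.9999, -0.0137)
n_3 = (-0.8408, -0.5414)
n_4 = (-0.0520, -0.9986)
n_5 = (+0.6500, -0.7600)
n_6 = (+0.9542, -0.2992)
n_7 = (+0.2968, +0.9549)
  (0,1): δ = 162.56°  ·
  (0,2): δ = 140.05°  ·
  (0,3): δ = 108.06°  ·
  (0,4): δ = 53.82°  ·
  (0,5): δ = 10.30°  ✓
  (0,6): δ = 21.75°  ✓
  (0,7): δ = 111.90°  ·
  (1,2): δ = 157.49°  ·
  (1,3): δ = 125.50°  ·
  (1,4): δ = 71.26°  ·
  (1,5): δ = 27.74°  ✓
  (1,6): δ = 4.31°  ✓
  (1,7): δ = 94.46°  ·
  (2,3): δ = 148.01°  ·
  (2,4): δ = 93.77°  ·
  (2,5): δ = 50.25°  ·
  (2,6): δ = 18.19°  ✓
  (2,7): δ = 71.95°  ·
  (3,4): δ = 125.76°  ·
  (3,5): δ = 82.24°  ·
  (3,6): δ = 50.19°  ·
  (3,7): δ = 39.96°  ✓
  (4,5): δ = 136.48°  ·
  (4,6): δ = 104.43°  ·
  (4,7): δ = 14.28°  ✓
  (5,6): δ = 147.95°  ·
  (5,7): δ = 57.80°  ·
  (6,7): δ = 89.86°  ·
antipodal pairs: 7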